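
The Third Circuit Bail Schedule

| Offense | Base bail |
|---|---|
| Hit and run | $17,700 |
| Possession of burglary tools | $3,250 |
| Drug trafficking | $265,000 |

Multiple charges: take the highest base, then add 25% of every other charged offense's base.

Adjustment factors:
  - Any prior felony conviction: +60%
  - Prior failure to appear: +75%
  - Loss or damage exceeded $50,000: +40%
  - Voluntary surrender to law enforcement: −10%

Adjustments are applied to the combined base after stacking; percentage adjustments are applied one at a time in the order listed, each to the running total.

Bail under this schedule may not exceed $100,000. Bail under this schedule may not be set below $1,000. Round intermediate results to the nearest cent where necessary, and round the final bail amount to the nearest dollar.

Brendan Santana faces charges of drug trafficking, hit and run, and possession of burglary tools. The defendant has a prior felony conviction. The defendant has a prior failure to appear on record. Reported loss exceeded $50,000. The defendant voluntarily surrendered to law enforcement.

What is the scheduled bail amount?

$100,000

Base amounts from the schedule: drug trafficking $265,000; hit and run $17,700; possession of burglary tools $3,250.
Stacking rule: highest base plus 25% of each additional charge. Highest is drug trafficking at $265,000. Additional: $17,700 × 25% = $4,425; $3,250 × 25% = $812.50. Combined base = $265,000 + $5,237.50 = $270,237.50.
Any prior felony conviction (+60%): $270,237.50 × 1.6 = $432,380.
Prior failure to appear (+75%): $432,380 × 1.75 = $756,665.
Loss or damage exceeded $50,000 (+40%): $756,665 × 1.4 = $1,059,331.
Voluntary surrender to law enforcement (−10%): $1,059,331 × 0.9 = $953,397.90.
Result $953,397.90 exceeds the maximum of $100,000; bail is capped at $100,000.
$100,000 is at or above the $1,000 minimum.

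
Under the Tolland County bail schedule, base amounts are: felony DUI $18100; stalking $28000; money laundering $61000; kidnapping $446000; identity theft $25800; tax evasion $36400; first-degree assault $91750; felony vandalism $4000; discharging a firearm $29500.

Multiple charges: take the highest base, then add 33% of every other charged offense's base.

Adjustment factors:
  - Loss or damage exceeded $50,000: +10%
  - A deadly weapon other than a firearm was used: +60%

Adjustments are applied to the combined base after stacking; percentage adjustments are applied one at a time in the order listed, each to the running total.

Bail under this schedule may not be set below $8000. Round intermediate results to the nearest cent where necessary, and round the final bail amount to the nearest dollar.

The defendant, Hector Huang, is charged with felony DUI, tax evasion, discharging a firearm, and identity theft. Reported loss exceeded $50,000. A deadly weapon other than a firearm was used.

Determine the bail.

$106695

Base amounts from the schedule: felony DUI $18100; tax evasion $36400; discharging a firearm $29500; identity theft $25800.
Stacking rule: highest base plus 33% of each additional charge. Highest is tax evasion at $36400. Additional: $18100 × 33% = $5973; $29500 × 33% = $9735; $25800 × 33% = $8514. Combined base = $36400 + $24222 = $60622.
Loss or damage exceeded $50,000 (+10%): $60622 × 1.1 = $66684.20.
A deadly weapon other than a firearm was used (+60%): $66684.20 × 1.6 = $106694.72.
$106694.72 is at or above the $8000 minimum.
Rounded to the nearest dollar: $106695.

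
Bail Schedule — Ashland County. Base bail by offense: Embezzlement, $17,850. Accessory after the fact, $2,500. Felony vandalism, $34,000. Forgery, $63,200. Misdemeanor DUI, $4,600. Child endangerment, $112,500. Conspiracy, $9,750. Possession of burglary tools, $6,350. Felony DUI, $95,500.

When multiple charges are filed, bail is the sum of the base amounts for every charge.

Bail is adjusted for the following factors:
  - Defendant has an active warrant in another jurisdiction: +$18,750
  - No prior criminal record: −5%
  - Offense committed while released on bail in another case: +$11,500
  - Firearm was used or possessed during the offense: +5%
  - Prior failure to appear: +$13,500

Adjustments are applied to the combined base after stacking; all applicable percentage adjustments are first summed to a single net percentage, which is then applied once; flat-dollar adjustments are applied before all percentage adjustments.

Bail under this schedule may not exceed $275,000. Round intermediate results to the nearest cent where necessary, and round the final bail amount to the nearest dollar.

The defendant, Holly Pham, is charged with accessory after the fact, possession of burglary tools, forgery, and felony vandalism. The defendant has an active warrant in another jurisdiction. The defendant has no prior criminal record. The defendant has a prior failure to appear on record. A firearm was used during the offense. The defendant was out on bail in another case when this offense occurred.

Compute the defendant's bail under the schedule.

Base amounts from the schedule: accessory after the fact $2,500; possession of burglary tools $6,350; forgery $63,200; felony vandalism $34,000.
Stacking rule: sum of all bases. $2,500 + $6,350 + $63,200 + $34,000 = $106,050.
Defendant has an active warrant in another jurisdiction (+$18,750 flat): $106,050 + $18,750 = $124,800.
Offense committed while released on bail in another case (+$11,500 flat): $124,800 + $11,500 = $136,300.
Prior failure to appear (+$13,500 flat): $136,300 + $13,500 = $149,800.
Net percentage adjustment: −5% +5% = +0%. $149,800 × 1 = $149,800.
$149,800 is within the $275,000 maximum.

$149,800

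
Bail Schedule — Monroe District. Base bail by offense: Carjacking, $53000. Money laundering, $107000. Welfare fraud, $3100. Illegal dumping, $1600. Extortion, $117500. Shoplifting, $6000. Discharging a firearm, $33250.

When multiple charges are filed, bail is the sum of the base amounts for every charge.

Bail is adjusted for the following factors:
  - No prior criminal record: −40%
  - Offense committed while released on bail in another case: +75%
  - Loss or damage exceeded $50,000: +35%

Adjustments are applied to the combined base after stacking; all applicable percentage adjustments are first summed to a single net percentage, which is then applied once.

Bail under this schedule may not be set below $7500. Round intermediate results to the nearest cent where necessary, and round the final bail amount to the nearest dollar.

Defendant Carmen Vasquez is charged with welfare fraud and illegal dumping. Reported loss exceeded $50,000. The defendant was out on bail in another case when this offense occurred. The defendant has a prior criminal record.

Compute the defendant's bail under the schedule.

Base amounts from the schedule: welfare fraud $3100; illegal dumping $1600.
Stacking rule: sum of all bases. $3100 + $1600 = $4700.
Net percentage adjustment: +75% +35% = +110%. $4700 × 2.1 = $9870.
$9870 is at or above the $7500 minimum.

$9870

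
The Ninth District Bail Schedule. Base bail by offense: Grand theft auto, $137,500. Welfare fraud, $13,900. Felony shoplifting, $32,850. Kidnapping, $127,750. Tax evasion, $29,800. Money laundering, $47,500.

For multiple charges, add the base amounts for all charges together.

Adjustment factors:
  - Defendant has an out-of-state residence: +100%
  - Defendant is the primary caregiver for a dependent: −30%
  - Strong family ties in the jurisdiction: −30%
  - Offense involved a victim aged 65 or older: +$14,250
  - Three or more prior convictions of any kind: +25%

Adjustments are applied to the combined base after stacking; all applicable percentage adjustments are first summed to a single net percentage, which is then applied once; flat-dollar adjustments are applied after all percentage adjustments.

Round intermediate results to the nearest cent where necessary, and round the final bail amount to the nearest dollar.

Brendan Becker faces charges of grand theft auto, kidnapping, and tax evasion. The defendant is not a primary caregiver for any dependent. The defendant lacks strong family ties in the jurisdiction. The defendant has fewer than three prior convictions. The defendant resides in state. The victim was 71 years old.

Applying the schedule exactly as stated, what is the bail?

$309,300

Base amounts from the schedule: grand theft auto $137,500; kidnapping $127,750; tax evasion $29,800.
Stacking rule: sum of all bases. $137,500 + $127,750 + $29,800 = $295,050.
Offense involved a victim aged 65 or older (+$14,250 flat): $295,050 + $14,250 = $309,300.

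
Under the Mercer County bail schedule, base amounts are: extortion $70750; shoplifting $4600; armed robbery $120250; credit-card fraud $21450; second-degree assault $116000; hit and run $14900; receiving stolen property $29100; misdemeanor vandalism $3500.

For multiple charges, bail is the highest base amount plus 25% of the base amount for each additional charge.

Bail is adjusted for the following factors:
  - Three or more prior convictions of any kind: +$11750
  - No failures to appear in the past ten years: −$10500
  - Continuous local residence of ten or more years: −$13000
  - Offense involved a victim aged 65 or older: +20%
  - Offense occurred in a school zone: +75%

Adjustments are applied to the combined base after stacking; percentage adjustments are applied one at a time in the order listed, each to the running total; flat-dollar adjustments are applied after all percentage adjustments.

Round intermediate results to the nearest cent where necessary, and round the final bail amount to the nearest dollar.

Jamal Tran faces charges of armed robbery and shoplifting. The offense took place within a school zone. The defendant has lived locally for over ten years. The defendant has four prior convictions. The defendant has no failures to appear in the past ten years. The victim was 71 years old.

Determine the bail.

$243190

Base amounts from the schedule: armed robbery $120250; shoplifting $4600.
Stacking rule: highest base plus 25% of each additional charge. Highest is armed robbery at $120250. Additional: $4600 × 25% = $1150. Combined base = $120250 + $1150 = $121400.
Offense involved a victim aged 65 or older (+20%): $121400 × 1.2 = $145680.
Offense occurred in a school zone (+75%): $145680 × 1.75 = $254940.
Three or more prior convictions of any kind (+$11750 flat): $254940 + $11750 = $266690.
No failures to appear in the past ten years (−$10500 flat): $266690 − $10500 = $256190.
Continuous local residence of ten or more years (−$13000 flat): $256190 − $13000 = $243190.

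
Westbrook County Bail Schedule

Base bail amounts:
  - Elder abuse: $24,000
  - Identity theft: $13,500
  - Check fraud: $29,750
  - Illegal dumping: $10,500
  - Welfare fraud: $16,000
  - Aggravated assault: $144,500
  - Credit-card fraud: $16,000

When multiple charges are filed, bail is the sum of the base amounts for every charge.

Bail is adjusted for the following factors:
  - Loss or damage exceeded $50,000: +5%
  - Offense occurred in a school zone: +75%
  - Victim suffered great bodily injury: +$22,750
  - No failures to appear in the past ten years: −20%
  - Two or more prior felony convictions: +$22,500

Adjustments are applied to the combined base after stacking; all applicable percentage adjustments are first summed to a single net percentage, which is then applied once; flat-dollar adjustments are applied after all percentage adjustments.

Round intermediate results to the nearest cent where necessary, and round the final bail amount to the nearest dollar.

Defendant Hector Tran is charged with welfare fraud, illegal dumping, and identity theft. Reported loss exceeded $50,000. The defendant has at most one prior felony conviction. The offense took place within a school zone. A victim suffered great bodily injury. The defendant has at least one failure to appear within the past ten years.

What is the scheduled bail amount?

$94,750

Base amounts from the schedule: welfare fraud $16,000; illegal dumping $10,500; identity theft $13,500.
Stacking rule: sum of all bases. $16,000 + $10,500 + $13,500 = $40,000.
Net percentage adjustment: +5% +75% = +80%. $40,000 × 1.8 = $72,000.
Victim suffered great bodily injury (+$22,750 flat): $72,000 + $22,750 = $94,750.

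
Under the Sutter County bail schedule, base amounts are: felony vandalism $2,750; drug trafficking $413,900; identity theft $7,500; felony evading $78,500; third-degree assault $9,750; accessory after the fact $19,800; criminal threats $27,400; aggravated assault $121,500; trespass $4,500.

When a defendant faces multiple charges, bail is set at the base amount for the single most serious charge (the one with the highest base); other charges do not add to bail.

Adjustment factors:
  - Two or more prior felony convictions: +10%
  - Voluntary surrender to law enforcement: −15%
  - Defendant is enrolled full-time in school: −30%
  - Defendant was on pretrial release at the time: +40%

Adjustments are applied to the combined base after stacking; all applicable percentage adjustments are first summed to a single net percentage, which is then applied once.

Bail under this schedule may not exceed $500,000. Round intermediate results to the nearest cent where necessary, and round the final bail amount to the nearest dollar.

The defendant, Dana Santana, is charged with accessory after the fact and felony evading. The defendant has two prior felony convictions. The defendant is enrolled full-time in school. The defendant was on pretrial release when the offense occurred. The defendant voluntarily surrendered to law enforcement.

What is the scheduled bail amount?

$82,425

Base amounts from the schedule: accessory after the fact $19,800; felony evading $78,500.
Stacking rule: use the highest base only. Highest is felony evading at $78,500. Combined base = $78,500.
Net percentage adjustment: +10% −15% −30% +40% = +5%. $78,500 × 1.05 = $82,425.
$82,425 is within the $500,000 maximum.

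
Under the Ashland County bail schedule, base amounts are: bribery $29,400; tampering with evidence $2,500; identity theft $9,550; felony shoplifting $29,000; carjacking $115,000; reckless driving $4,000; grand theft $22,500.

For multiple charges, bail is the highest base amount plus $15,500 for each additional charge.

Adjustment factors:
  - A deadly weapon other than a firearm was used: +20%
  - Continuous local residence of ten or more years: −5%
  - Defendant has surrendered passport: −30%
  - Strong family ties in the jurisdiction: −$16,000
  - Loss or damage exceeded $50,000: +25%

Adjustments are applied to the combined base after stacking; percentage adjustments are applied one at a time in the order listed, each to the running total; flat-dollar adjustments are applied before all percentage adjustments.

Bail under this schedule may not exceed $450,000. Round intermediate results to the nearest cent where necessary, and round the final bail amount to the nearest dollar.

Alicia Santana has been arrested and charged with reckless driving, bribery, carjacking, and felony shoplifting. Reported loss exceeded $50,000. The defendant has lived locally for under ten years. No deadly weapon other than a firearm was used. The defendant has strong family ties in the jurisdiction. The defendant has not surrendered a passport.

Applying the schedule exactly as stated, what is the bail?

$181,875

Base amounts from the schedule: reckless driving $4,000; bribery $29,400; carjacking $115,000; felony shoplifting $29,000.
Stacking rule: highest base plus $15,500 per additional charge. Highest is carjacking at $115,000; 3 additional charges → +$46,500. Combined base = $161,500.
Strong family ties in the jurisdiction (−$16,000 flat): $161,500 − $16,000 = $145,500.
Loss or damage exceeded $50,000 (+25%): $145,500 × 1.25 = $181,875.
$181,875 is within the $450,000 maximum.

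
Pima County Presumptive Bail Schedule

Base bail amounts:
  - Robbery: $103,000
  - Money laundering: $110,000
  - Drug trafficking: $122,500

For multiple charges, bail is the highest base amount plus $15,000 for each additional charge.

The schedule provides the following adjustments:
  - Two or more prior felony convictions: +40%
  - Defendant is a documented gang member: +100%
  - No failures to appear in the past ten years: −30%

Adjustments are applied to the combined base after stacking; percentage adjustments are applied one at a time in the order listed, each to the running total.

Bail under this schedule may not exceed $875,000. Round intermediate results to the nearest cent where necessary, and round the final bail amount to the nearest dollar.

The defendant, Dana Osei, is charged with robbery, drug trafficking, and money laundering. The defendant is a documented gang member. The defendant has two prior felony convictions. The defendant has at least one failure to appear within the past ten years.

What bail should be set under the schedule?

Base amounts from the schedule: robbery $103,000; drug trafficking $122,500; money laundering $110,000.
Stacking rule: highest base plus $15,000 per additional charge. Highest is drug trafficking at $122,500; 2 additional charges → +$30,000. Combined base = $152,500.
Two or more prior felony convictions (+40%): $152,500 × 1.4 = $213,500.
Defendant is a documented gang member (+100%): $213,500 × 2 = $427,000.
$427,000 is within the $875,000 maximum.

$427,000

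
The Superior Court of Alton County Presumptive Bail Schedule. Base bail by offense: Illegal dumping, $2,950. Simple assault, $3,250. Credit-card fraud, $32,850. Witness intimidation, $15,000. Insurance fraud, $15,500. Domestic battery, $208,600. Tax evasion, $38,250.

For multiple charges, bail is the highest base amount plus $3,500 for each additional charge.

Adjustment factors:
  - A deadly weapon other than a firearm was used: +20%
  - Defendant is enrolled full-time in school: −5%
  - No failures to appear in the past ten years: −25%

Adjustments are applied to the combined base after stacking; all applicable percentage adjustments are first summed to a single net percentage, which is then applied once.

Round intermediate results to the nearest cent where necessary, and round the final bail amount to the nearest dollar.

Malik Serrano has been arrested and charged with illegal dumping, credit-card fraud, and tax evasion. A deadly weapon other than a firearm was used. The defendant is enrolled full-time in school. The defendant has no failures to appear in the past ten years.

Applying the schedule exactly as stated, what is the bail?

Base amounts from the schedule: illegal dumping $2,950; credit-card fraud $32,850; tax evasion $38,250.
Stacking rule: highest base plus $3,500 per additional charge. Highest is tax evasion at $38,250; 2 additional charges → +$7,000. Combined base = $45,250.
Net percentage adjustment: +20% −5% −25% = −10%. $45,250 × 0.9 = $40,725.

$40,725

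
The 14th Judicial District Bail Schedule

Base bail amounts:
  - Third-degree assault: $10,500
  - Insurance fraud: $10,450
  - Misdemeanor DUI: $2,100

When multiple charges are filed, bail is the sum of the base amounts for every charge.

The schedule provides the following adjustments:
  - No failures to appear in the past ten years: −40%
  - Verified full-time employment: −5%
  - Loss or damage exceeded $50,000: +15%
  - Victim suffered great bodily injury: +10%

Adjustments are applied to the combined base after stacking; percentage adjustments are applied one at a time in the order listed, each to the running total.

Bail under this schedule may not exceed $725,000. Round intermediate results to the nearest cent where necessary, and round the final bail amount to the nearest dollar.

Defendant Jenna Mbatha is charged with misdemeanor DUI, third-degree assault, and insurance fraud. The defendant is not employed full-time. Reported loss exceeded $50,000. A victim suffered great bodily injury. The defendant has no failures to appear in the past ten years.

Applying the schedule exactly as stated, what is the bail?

$17,495

Base amounts from the schedule: misdemeanor DUI $2,100; third-degree assault $10,500; insurance fraud $10,450.
Stacking rule: sum of all bases. $2,100 + $10,500 + $10,450 = $23,050.
No failures to appear in the past ten years (−40%): $23,050 × 0.6 = $13,830.
Loss or damage exceeded $50,000 (+15%): $13,830 × 1.15 = $15,904.50.
Victim suffered great bodily injury (+10%): $15,904.50 × 1.1 = $17,494.95.
$17,494.95 is within the $725,000 maximum.
Rounded to the nearest dollar: $17,495.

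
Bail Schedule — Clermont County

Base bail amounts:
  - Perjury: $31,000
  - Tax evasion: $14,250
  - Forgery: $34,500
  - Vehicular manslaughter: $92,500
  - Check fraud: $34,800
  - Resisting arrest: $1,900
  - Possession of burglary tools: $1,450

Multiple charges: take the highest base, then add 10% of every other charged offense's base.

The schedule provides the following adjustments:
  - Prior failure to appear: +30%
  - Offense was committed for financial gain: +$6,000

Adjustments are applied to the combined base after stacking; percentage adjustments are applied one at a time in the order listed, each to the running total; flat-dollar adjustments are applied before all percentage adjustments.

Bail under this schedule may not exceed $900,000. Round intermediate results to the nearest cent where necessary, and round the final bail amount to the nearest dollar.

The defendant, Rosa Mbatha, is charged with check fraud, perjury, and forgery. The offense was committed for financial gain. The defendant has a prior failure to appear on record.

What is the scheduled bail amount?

Base amounts from the schedule: check fraud $34,800; perjury $31,000; forgery $34,500.
Stacking rule: highest base plus 10% of each additional charge. Highest is check fraud at $34,800. Additional: $31,000 × 10% = $3,100; $34,500 × 10% = $3,450. Combined base = $34,800 + $6,550 = $41,350.
Offense was committed for financial gain (+$6,000 flat): $41,350 + $6,000 = $47,350.
Prior failure to appear (+30%): $47,350 × 1.3 = $61,555.
$61,555 is within the $900,000 maximum.

$61,555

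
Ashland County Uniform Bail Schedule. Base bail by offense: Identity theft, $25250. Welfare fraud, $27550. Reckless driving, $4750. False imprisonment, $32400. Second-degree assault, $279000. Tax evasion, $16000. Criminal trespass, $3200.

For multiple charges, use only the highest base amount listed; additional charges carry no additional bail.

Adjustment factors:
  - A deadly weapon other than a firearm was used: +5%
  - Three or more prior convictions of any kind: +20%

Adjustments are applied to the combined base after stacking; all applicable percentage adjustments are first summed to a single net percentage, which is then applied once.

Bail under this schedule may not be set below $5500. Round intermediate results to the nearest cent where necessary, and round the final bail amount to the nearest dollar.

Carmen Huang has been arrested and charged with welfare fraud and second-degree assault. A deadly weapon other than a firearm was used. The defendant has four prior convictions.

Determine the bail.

$348750

Base amounts from the schedule: welfare fraud $27550; second-degree assault $279000.
Stacking rule: use the highest base only. Highest is second-degree assault at $279000. Combined base = $279000.
Net percentage adjustment: +5% +20% = +25%. $279000 × 1.25 = $348750.
$348750 is at or above the $5500 minimum.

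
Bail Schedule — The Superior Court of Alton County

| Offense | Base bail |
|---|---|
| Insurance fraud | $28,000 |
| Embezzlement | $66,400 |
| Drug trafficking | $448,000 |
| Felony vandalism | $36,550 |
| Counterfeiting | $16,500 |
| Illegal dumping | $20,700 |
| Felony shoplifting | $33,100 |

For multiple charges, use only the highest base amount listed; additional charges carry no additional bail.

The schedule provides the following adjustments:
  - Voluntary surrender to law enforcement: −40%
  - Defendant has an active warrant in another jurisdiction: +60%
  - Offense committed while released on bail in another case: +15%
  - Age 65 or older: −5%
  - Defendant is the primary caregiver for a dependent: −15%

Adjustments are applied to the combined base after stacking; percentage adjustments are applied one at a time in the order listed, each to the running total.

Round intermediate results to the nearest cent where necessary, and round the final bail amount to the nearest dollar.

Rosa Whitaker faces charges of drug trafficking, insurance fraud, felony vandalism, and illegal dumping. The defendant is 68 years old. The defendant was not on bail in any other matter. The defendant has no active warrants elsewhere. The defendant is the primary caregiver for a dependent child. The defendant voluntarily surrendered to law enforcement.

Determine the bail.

$217,056

Base amounts from the schedule: drug trafficking $448,000; insurance fraud $28,000; felony vandalism $36,550; illegal dumping $20,700.
Stacking rule: use the highest base only. Highest is drug trafficking at $448,000. Combined base = $448,000.
Voluntary surrender to law enforcement (−40%): $448,000 × 0.6 = $268,800.
Age 65 or older (−5%): $268,800 × 0.95 = $255,360.
Defendant is the primary caregiver for a dependent (−15%): $255,360 × 0.85 = $217,056.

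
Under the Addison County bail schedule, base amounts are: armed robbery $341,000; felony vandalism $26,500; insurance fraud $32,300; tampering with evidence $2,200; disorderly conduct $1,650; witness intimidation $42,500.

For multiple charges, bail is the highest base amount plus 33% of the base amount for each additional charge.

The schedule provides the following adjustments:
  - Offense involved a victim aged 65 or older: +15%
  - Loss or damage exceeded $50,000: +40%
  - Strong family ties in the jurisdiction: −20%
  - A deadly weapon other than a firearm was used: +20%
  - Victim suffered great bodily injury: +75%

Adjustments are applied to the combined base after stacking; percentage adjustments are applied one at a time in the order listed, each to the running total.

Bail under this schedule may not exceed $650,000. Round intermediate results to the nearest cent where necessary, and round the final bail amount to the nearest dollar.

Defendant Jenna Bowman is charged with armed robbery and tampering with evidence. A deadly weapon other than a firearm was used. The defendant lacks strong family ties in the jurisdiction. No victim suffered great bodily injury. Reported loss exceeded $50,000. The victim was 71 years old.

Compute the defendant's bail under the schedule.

$650,000

Base amounts from the schedule: armed robbery $341,000; tampering with evidence $2,200.
Stacking rule: highest base plus 33% of each additional charge. Highest is armed robbery at $341,000. Additional: $2,200 × 33% = $726. Combined base = $341,000 + $726 = $341,726.
Offense involved a victim aged 65 or older (+15%): $341,726 × 1.15 = $392,984.90.
Loss or damage exceeded $50,000 (+40%): $392,984.90 × 1.4 = $550,178.86.
A deadly weapon other than a firearm was used (+20%): $550,178.86 × 1.2 = $660,214.63.
Result $660,214.63 exceeds the maximum of $650,000; bail is capped at $650,000.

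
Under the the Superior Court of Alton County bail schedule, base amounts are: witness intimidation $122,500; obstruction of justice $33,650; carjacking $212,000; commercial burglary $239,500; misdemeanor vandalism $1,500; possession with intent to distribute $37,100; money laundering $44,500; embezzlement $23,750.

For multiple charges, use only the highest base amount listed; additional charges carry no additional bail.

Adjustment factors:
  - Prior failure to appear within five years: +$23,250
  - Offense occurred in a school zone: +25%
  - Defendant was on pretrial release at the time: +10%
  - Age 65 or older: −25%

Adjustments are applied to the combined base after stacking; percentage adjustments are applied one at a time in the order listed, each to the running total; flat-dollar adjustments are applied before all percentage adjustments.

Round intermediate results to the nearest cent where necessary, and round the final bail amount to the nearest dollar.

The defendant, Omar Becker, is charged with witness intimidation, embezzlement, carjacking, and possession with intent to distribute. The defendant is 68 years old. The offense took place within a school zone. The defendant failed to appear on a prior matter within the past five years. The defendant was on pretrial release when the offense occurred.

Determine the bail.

Base amounts from the schedule: witness intimidation $122,500; embezzlement $23,750; carjacking $212,000; possession with intent to distribute $37,100.
Stacking rule: use the highest base only. Highest is carjacking at $212,000. Combined base = $212,000.
Prior failure to appear within five years (+$23,250 flat): $212,000 + $23,250 = $235,250.
Offense occurred in a school zone (+25%): $235,250 × 1.25 = $294,062.50.
Defendant was on pretrial release at the time (+10%): $294,062.50 × 1.1 = $323,468.75.
Age 65 or older (−25%): $323,468.75 × 0.75 = $242,601.56.
Rounded to the nearest dollar: $242,602.

$242,602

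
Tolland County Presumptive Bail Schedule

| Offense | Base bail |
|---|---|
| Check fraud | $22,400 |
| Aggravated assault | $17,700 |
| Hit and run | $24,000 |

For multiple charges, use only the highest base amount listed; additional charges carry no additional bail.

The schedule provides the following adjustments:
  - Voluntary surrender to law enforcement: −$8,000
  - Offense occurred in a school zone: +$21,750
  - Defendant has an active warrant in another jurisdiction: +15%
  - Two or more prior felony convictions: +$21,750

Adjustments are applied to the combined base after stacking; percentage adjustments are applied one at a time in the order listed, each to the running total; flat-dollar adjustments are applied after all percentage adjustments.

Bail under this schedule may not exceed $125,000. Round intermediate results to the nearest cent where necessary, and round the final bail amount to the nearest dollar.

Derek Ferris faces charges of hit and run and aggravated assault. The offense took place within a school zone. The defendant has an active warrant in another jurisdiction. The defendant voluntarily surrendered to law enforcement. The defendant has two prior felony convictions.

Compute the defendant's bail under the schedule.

$63,100

Base amounts from the schedule: hit and run $24,000; aggravated assault $17,700.
Stacking rule: use the highest base only. Highest is hit and run at $24,000. Combined base = $24,000.
Defendant has an active warrant in another jurisdiction (+15%): $24,000 × 1.15 = $27,600.
Voluntary surrender to law enforcement (−$8,000 flat): $27,600 − $8,000 = $19,600.
Offense occurred in a school zone (+$21,750 flat): $19,600 + $21,750 = $41,350.
Two or more prior felony convictions (+$21,750 flat): $41,350 + $21,750 = $63,100.
$63,100 is within the $125,000 maximum.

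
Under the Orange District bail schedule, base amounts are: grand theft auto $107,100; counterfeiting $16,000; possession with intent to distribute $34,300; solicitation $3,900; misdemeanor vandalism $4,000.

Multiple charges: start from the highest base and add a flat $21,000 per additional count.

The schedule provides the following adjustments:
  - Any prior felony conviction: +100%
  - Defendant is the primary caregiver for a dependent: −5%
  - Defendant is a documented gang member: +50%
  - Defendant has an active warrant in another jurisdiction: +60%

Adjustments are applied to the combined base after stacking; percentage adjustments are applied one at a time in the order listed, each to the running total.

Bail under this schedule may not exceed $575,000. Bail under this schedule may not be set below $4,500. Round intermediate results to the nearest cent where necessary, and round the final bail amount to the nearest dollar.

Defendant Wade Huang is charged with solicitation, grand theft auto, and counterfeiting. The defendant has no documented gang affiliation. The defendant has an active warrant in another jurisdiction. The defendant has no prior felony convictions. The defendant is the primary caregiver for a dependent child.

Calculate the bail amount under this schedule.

$226,632

Base amounts from the schedule: solicitation $3,900; grand theft auto $107,100; counterfeiting $16,000.
Stacking rule: highest base plus $21,000 per additional charge. Highest is grand theft auto at $107,100; 2 additional charges → +$42,000. Combined base = $149,100.
Defendant is the primary caregiver for a dependent (−5%): $149,100 × 0.95 = $141,645.
Defendant has an active warrant in another jurisdiction (+60%): $141,645 × 1.6 = $226,632.
$226,632 is within the $575,000 maximum.
$226,632 is at or above the $4,500 minimum.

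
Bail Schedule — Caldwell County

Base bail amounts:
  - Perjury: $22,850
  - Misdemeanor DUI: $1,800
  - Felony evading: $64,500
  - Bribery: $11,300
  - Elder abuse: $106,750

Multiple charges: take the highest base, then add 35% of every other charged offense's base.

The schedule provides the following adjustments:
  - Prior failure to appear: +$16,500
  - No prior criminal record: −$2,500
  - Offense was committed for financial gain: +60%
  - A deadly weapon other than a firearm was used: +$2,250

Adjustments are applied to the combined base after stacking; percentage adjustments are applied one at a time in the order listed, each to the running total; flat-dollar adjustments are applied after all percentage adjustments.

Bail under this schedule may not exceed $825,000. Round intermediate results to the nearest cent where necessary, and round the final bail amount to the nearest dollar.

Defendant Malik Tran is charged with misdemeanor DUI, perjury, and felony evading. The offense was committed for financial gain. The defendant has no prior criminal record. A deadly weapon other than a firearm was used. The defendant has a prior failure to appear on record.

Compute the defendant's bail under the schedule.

Base amounts from the schedule: misdemeanor DUI $1,800; perjury $22,850; felony evading $64,500.
Stacking rule: highest base plus 35% of each additional charge. Highest is felony evading at $64,500. Additional: $1,800 × 35% = $630; $22,850 × 35% = $7,997.50. Combined base = $64,500 + $8,627.50 = $73,127.50.
Offense was committed for financial gain (+60%): $73,127.50 × 1.6 = $117,004.
Prior failure to appear (+$16,500 flat): $117,004 + $16,500 = $133,504.
No prior criminal record (−$2,500 flat): $133,504 − $2,500 = $131,004.
A deadly weapon other than a firearm was used (+$2,250 flat): $131,004 + $2,250 = $133,254.
$133,254 is within the $825,000 maximum.

$133,254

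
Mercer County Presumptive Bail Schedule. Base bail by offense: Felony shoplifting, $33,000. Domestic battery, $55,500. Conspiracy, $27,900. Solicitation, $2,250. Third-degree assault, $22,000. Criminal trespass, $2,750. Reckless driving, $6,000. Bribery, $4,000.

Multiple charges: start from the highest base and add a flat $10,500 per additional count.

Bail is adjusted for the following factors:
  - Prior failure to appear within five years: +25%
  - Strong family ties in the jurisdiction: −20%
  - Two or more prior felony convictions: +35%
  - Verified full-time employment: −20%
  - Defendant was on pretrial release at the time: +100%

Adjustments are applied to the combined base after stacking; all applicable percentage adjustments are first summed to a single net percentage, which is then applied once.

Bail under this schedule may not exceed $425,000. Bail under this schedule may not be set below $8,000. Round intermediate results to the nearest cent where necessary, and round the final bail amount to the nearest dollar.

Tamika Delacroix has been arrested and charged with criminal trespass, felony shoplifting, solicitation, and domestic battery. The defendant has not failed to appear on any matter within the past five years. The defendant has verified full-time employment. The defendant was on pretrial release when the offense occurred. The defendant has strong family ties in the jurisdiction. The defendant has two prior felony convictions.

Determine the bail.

Base amounts from the schedule: criminal trespass $2,750; felony shoplifting $33,000; solicitation $2,250; domestic battery $55,500.
Stacking rule: highest base plus $10,500 per additional charge. Highest is domestic battery at $55,500; 3 additional charges → +$31,500. Combined base = $87,000.
Net percentage adjustment: −20% +35% −20% +100% = +95%. $87,000 × 1.95 = $169,650.
$169,650 is within the $425,000 maximum.
$169,650 is at or above the $8,000 minimum.

$169,650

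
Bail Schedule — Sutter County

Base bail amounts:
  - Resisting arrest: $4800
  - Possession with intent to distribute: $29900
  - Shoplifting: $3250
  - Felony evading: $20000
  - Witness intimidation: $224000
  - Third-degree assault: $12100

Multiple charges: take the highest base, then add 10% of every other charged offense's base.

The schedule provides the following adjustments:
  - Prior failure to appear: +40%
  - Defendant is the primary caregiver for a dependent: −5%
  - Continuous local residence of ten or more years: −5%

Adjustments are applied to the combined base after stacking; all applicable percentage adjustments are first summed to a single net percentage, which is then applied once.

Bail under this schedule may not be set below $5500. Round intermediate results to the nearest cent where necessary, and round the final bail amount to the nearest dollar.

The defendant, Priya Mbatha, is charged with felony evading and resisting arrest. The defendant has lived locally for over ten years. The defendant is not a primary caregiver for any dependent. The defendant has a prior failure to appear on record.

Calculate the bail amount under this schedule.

Base amounts from the schedule: felony evading $20000; resisting arrest $4800.
Stacking rule: highest base plus 10% of each additional charge. Highest is felony evading at $20000. Additional: $4800 × 10% = $480. Combined base = $20000 + $480 = $20480.
Net percentage adjustment: +40% −5% = +35%. $20480 × 1.35 = $27648.
$27648 is at or above the $5500 minimum.

$27648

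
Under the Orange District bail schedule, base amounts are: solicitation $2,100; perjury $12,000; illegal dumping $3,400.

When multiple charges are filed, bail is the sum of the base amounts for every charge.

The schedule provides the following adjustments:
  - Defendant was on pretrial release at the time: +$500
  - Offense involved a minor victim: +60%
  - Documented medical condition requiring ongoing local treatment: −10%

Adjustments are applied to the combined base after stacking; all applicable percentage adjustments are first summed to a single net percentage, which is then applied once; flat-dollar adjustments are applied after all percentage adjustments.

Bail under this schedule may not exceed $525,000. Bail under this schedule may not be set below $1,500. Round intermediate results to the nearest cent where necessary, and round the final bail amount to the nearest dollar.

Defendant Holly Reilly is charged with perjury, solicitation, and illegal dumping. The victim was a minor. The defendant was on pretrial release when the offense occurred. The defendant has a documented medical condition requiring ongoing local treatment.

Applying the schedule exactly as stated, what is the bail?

$26,750

Base amounts from the schedule: perjury $12,000; solicitation $2,100; illegal dumping $3,400.
Stacking rule: sum of all bases. $12,000 + $2,100 + $3,400 = $17,500.
Net percentage adjustment: +60% −10% = +50%. $17,500 × 1.5 = $26,250.
Defendant was on pretrial release at the time (+$500 flat): $26,250 + $500 = $26,750.
$26,750 is within the $525,000 maximum.
$26,750 is at or above the $1,500 minimum.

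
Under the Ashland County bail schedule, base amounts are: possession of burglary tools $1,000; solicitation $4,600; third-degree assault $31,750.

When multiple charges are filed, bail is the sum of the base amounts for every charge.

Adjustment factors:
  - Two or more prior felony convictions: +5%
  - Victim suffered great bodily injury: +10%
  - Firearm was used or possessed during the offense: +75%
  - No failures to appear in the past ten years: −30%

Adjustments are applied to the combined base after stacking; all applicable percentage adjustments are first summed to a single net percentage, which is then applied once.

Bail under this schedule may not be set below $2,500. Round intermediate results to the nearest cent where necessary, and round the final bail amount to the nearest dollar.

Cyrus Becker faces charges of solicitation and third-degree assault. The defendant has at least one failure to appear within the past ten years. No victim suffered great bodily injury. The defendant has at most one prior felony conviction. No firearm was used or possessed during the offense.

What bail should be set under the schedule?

$36,350

Base amounts from the schedule: solicitation $4,600; third-degree assault $31,750.
Stacking rule: sum of all bases. $4,600 + $31,750 = $36,350.
No adjustment factors apply to this defendant.
$36,350 is at or above the $2,500 minimum.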